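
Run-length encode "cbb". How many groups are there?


Input: cbb
Scanning for consecutive runs:
  Group 1: 'c' x 1 (positions 0-0)
  Group 2: 'b' x 2 (positions 1-2)
Total groups: 2

2


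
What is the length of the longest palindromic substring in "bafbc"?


Input: "bafbc"
Checking substrings for palindromes:
  No multi-char palindromic substrings found
Longest palindromic substring: "b" with length 1

1


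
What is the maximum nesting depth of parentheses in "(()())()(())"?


Input: "(()())()(())"
Tracking depth:
  Position 0 '(': depth becomes 1
  Position 1 '(': depth becomes 2
  Position 2 ')': depth becomes 1
  Position 3 '(': depth becomes 2
  Position 4 ')': depth becomes 1
  Position 5 ')': depth becomes 0
  Position 6 '(': depth becomes 1
  Position 7 ')': depth becomes 0
  Position 8 '(': depth becomes 1
  Position 9 '(': depth becomes 2
  Position 10 ')': depth becomes 1
  Position 11 ')': depth becomes 0
Maximum depth reached: 2

2


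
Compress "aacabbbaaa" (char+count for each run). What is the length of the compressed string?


Input: aacabbbaaa
Runs:
  'a' x 2 => "a2"
  'c' x 1 => "c1"
  'a' x 1 => "a1"
  'b' x 3 => "b3"
  'a' x 3 => "a3"
Compressed: "a2c1a1b3a3"
Compressed length: 10

10


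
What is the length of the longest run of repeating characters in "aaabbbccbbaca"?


Input: "aaabbbccbbaca"
Scanning for longest run:
  Position 1 ('a'): continues run of 'a', length=2
  Position 2 ('a'): continues run of 'a', length=3
  Position 3 ('b'): new char, reset run to 1
  Position 4 ('b'): continues run of 'b', length=2
  Position 5 ('b'): continues run of 'b', length=3
  Position 6 ('c'): new char, reset run to 1
  Position 7 ('c'): continues run of 'c', length=2
  Position 8 ('b'): new char, reset run to 1
  Position 9 ('b'): continues run of 'b', length=2
  Position 10 ('a'): new char, reset run to 1
  Position 11 ('c'): new char, reset run to 1
  Position 12 ('a'): new char, reset run to 1
Longest run: 'a' with length 3

3


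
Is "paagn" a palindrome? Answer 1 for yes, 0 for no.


Input: paagn
Reversed: ngaap
  Compare pos 0 ('p') with pos 4 ('n'): MISMATCH
  Compare pos 1 ('a') with pos 3 ('g'): MISMATCH
Result: not a palindrome

0


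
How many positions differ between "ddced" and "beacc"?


Comparing "ddced" and "beacc" position by position:
  Position 0: 'd' vs 'b' => DIFFER
  Position 1: 'd' vs 'e' => DIFFER
  Position 2: 'c' vs 'a' => DIFFER
  Position 3: 'e' vs 'c' => DIFFER
  Position 4: 'd' vs 'c' => DIFFER
Positions that differ: 5

5


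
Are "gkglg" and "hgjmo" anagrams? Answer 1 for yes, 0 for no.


Strings: "gkglg", "hgjmo"
Sorted first:  gggkl
Sorted second: ghjmo
Differ at position 1: 'g' vs 'h' => not anagrams

0


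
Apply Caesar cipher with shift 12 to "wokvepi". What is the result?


Caesar cipher: shift "wokvepi" by 12
  'w' (pos 22) + 12 = pos 8 = 'i'
  'o' (pos 14) + 12 = pos 0 = 'a'
  'k' (pos 10) + 12 = pos 22 = 'w'
  'v' (pos 21) + 12 = pos 7 = 'h'
  'e' (pos 4) + 12 = pos 16 = 'q'
  'p' (pos 15) + 12 = pos 1 = 'b'
  'i' (pos 8) + 12 = pos 20 = 'u'
Result: iawhqbu

iawhqbu


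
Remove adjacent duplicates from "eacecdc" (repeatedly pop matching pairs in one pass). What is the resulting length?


Input: eacecdc
Stack-based adjacent duplicate removal:
  Read 'e': push. Stack: e
  Read 'a': push. Stack: ea
  Read 'c': push. Stack: eac
  Read 'e': push. Stack: eace
  Read 'c': push. Stack: eacec
  Read 'd': push. Stack: eacecd
  Read 'c': push. Stack: eacecdc
Final stack: "eacecdc" (length 7)

7


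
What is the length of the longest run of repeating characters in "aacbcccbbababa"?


Input: "aacbcccbbababa"
Scanning for longest run:
  Position 1 ('a'): continues run of 'a', length=2
  Position 2 ('c'): new char, reset run to 1
  Position 3 ('b'): new char, reset run to 1
  Position 4 ('c'): new char, reset run to 1
  Position 5 ('c'): continues run of 'c', length=2
  Position 6 ('c'): continues run of 'c', length=3
  Position 7 ('b'): new char, reset run to 1
  Position 8 ('b'): continues run of 'b', length=2
  Position 9 ('a'): new char, reset run to 1
  Position 10 ('b'): new char, reset run to 1
  Position 11 ('a'): new char, reset run to 1
  Position 12 ('b'): new char, reset run to 1
  Position 13 ('a'): new char, reset run to 1
Longest run: 'c' with length 3

3


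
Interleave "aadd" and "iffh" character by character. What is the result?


Interleaving "aadd" and "iffh":
  Position 0: 'a' from first, 'i' from second => "ai"
  Position 1: 'a' from first, 'f' from second => "af"
  Position 2: 'd' from first, 'f' from second => "df"
  Position 3: 'd' from first, 'h' from second => "dh"
Result: aiafdfdh

aiafdfdh


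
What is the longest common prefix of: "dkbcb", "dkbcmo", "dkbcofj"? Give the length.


Words: dkbcb, dkbcmo, dkbcofj
  Position 0: all 'd' => match
  Position 1: all 'k' => match
  Position 2: all 'b' => match
  Position 3: all 'c' => match
  Position 4: ('b', 'm', 'o') => mismatch, stop
LCP = "dkbc" (length 4)

4


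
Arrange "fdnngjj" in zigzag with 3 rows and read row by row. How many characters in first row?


Zigzag "fdnngjj" into 3 rows:
Placing characters:
  'f' => row 0
  'd' => row 1
  'n' => row 2
  'n' => row 1
  'g' => row 0
  'j' => row 1
  'j' => row 2
Rows:
  Row 0: "fg"
  Row 1: "dnj"
  Row 2: "nj"
First row length: 2

2


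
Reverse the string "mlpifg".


Input: mlpifg
Reading characters right to left:
  Position 5: 'g'
  Position 4: 'f'
  Position 3: 'i'
  Position 2: 'p'
  Position 1: 'l'
  Position 0: 'm'
Reversed: gfiplm

gfiplm


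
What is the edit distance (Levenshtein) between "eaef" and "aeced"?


Computing edit distance: "eaef" -> "aeced"
DP table:
           a    e    c    e    d
      0    1    2    3    4    5
  e   1    1    1    2    3    4
  a   2    1    2    2    3    4
  e   3    2    1    2    2    3
  f   4    3    2    2    3    3
Edit distance = dp[4][5] = 3

3


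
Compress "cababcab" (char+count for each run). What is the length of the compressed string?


Input: cababcab
Runs:
  'c' x 1 => "c1"
  'a' x 1 => "a1"
  'b' x 1 => "b1"
  'a' x 1 => "a1"
  'b' x 1 => "b1"
  'c' x 1 => "c1"
  'a' x 1 => "a1"
  'b' x 1 => "b1"
Compressed: "c1a1b1a1b1c1a1b1"
Compressed length: 16

16


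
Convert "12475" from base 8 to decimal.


Input: "12475" in base 8
Positional expansion:
  Digit '1' (value 1) x 8^4 = 4096
  Digit '2' (value 2) x 8^3 = 1024
  Digit '4' (value 4) x 8^2 = 256
  Digit '7' (value 7) x 8^1 = 56
  Digit '5' (value 5) x 8^0 = 5
Sum = 5437

5437


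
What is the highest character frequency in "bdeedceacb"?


Input: bdeedceacb
Character counts:
  'a': 1
  'b': 2
  'c': 2
  'd': 2
  'e': 3
Maximum frequency: 3

3


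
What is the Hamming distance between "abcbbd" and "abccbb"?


Comparing "abcbbd" and "abccbb" position by position:
  Position 0: 'a' vs 'a' => same
  Position 1: 'b' vs 'b' => same
  Position 2: 'c' vs 'c' => same
  Position 3: 'b' vs 'c' => differ
  Position 4: 'b' vs 'b' => same
  Position 5: 'd' vs 'b' => differ
Total differences (Hamming distance): 2

2


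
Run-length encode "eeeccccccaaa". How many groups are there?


Input: eeeccccccaaa
Scanning for consecutive runs:
  Group 1: 'e' x 3 (positions 0-2)
  Group 2: 'c' x 6 (positions 3-8)
  Group 3: 'a' x 3 (positions 9-11)
Total groups: 3

3


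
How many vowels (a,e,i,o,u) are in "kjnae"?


Input: kjnae
Checking each character:
  'k' at position 0: consonant
  'j' at position 1: consonant
  'n' at position 2: consonant
  'a' at position 3: vowel (running total: 1)
  'e' at position 4: vowel (running total: 2)
Total vowels: 2

2


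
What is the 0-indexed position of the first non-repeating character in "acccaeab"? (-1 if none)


Input: acccaeab
Character frequencies:
  'a': 3
  'b': 1
  'c': 3
  'e': 1
Scanning left to right for freq == 1:
  Position 0 ('a'): freq=3, skip
  Position 1 ('c'): freq=3, skip
  Position 2 ('c'): freq=3, skip
  Position 3 ('c'): freq=3, skip
  Position 4 ('a'): freq=3, skip
  Position 5 ('e'): unique! => answer = 5

5


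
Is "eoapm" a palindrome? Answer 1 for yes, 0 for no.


Input: eoapm
Reversed: mpaoe
  Compare pos 0 ('e') with pos 4 ('m'): MISMATCH
  Compare pos 1 ('o') with pos 3 ('p'): MISMATCH
Result: not a palindrome

0


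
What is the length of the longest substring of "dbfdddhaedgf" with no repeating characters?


Input: "dbfdddhaedgf"
Sliding window (track last position of each char):
  Position 0 ('d'): window [0,0] length 1 -- new best
  Position 1 ('b'): window [0,1] length 2 -- new best
  Position 2 ('f'): window [0,2] length 3 -- new best
  Position 3 ('d'): repeat (last at 0), move window start to 1
  Position 3 ('d'): window [1,3] length 3
  Position 4 ('d'): repeat (last at 3), move window start to 4
  Position 4 ('d'): window [4,4] length 1
  Position 5 ('d'): repeat (last at 4), move window start to 5
  Position 5 ('d'): window [5,5] length 1
  Position 6 ('h'): window [5,6] length 2
  Position 7 ('a'): window [5,7] length 3
  Position 8 ('e'): window [5,8] length 4 -- new best
  Position 9 ('d'): repeat (last at 5), move window start to 6
  Position 9 ('d'): window [6,9] length 4
  Position 10 ('g'): window [6,10] length 5 -- new best
  Position 11 ('f'): window [6,11] length 6 -- new best
Longest substring with no repeats: "haedgf" with length 6

6


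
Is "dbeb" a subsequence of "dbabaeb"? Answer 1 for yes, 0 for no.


Check if "dbeb" is a subsequence of "dbabaeb"
Greedy scan:
  Position 0 ('d'): matches sub[0] = 'd'
  Position 1 ('b'): matches sub[1] = 'b'
  Position 2 ('a'): no match needed
  Position 3 ('b'): no match needed
  Position 4 ('a'): no match needed
  Position 5 ('e'): matches sub[2] = 'e'
  Position 6 ('b'): matches sub[3] = 'b'
All 4 characters matched => is a subsequence

1


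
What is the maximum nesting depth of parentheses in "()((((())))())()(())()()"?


Input: "()((((())))())()(())()()"
Tracking depth:
  Position 0 '(': depth becomes 1
  Position 1 ')': depth becomes 0
  Position 2 '(': depth becomes 1
  Position 3 '(': depth becomes 2
  Position 4 '(': depth becomes 3
  Position 5 '(': depth becomes 4
  Position 6 '(': depth becomes 5
  Position 7 ')': depth becomes 4
  Position 8 ')': depth becomes 3
  Position 9 ')': depth becomes 2
  Position 10 ')': depth becomes 1
  Position 11 '(': depth becomes 2
  Position 12 ')': depth becomes 1
  Position 13 ')': depth becomes 0
  Position 14 '(': depth becomes 1
  Position 15 ')': depth becomes 0
  Position 16 '(': depth becomes 1
  Position 17 '(': depth becomes 2
  Position 18 ')': depth becomes 1
  Position 19 ')': depth becomes 0
  Position 20 '(': depth becomes 1
  Position 21 ')': depth becomes 0
  Position 22 '(': depth becomes 1
  Position 23 ')': depth becomes 0
Maximum depth reached: 5

5


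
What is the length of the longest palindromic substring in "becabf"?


Input: "becabf"
Checking substrings for palindromes:
  No multi-char palindromic substrings found
Longest palindromic substring: "b" with length 1

1


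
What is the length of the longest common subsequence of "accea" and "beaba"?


LCS of "accea" and "beaba"
DP table:
           b    e    a    b    a
      0    0    0    0    0    0
  a   0    0    0    1    1    1
  c   0    0    0    1    1    1
  c   0    0    0    1    1    1
  e   0    0    1    1    1    1
  a   0    0    1    2    2    2
LCS length = dp[5][5] = 2

2


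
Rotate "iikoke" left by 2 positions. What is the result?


Input: "iikoke", rotate left by 2
First 2 characters: "ii"
Remaining characters: "koke"
Concatenate remaining + first: "koke" + "ii" = "kokeii"

kokeii


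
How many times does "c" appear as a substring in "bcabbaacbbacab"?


Searching for "c" in "bcabbaacbbacab"
Scanning each position:
  Position 0: "b" => no
  Position 1: "c" => MATCH
  Position 2: "a" => no
  Position 3: "b" => no
  Position 4: "b" => no
  Position 5: "a" => no
  Position 6: "a" => no
  Position 7: "c" => MATCH
  Position 8: "b" => no
  Position 9: "b" => no
  Position 10: "a" => no
  Position 11: "c" => MATCH
  Position 12: "a" => no
  Position 13: "b" => no
Total occurrences: 3

3


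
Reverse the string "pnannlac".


Input: pnannlac
Reading characters right to left:
  Position 7: 'c'
  Position 6: 'a'
  Position 5: 'l'
  Position 4: 'n'
  Position 3: 'n'
  Position 2: 'a'
  Position 1: 'n'
  Position 0: 'p'
Reversed: calnnanp

calnnanp


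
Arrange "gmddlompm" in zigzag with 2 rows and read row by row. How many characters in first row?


Zigzag "gmddlompm" into 2 rows:
Placing characters:
  'g' => row 0
  'm' => row 1
  'd' => row 0
  'd' => row 1
  'l' => row 0
  'o' => row 1
  'm' => row 0
  'p' => row 1
  'm' => row 0
Rows:
  Row 0: "gdlmm"
  Row 1: "mdop"
First row length: 5

5


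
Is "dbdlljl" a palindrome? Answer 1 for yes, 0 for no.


Input: dbdlljl
Reversed: ljlldbd
  Compare pos 0 ('d') with pos 6 ('l'): MISMATCH
  Compare pos 1 ('b') with pos 5 ('j'): MISMATCH
  Compare pos 2 ('d') with pos 4 ('l'): MISMATCH
Result: not a palindrome

0


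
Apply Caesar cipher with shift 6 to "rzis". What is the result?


Caesar cipher: shift "rzis" by 6
  'r' (pos 17) + 6 = pos 23 = 'x'
  'z' (pos 25) + 6 = pos 5 = 'f'
  'i' (pos 8) + 6 = pos 14 = 'o'
  's' (pos 18) + 6 = pos 24 = 'y'
Result: xfoy

xfoy


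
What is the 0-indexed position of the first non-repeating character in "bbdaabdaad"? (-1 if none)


Input: bbdaabdaad
Character frequencies:
  'a': 4
  'b': 3
  'd': 3
Scanning left to right for freq == 1:
  Position 0 ('b'): freq=3, skip
  Position 1 ('b'): freq=3, skip
  Position 2 ('d'): freq=3, skip
  Position 3 ('a'): freq=4, skip
  Position 4 ('a'): freq=4, skip
  Position 5 ('b'): freq=3, skip
  Position 6 ('d'): freq=3, skip
  Position 7 ('a'): freq=4, skip
  Position 8 ('a'): freq=4, skip
  Position 9 ('d'): freq=3, skip
  No unique character found => answer = -1

-1


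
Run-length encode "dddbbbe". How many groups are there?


Input: dddbbbe
Scanning for consecutive runs:
  Group 1: 'd' x 3 (positions 0-2)
  Group 2: 'b' x 3 (positions 3-5)
  Group 3: 'e' x 1 (positions 6-6)
Total groups: 3

3


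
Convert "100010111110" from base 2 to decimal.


Input: "100010111110" in base 2
Positional expansion:
  Digit '1' (value 1) x 2^11 = 2048
  Digit '0' (value 0) x 2^10 = 0
  Digit '0' (value 0) x 2^9 = 0
  Digit '0' (value 0) x 2^8 = 0
  Digit '1' (value 1) x 2^7 = 128
  Digit '0' (value 0) x 2^6 = 0
  Digit '1' (value 1) x 2^5 = 32
  Digit '1' (value 1) x 2^4 = 16
  Digit '1' (value 1) x 2^3 = 8
  Digit '1' (value 1) x 2^2 = 4
  Digit '1' (value 1) x 2^1 = 2
  Digit '0' (value 0) x 2^0 = 0
Sum = 2238

2238


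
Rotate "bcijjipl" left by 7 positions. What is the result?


Input: "bcijjipl", rotate left by 7
First 7 characters: "bcijjip"
Remaining characters: "l"
Concatenate remaining + first: "l" + "bcijjip" = "lbcijjip"

lbcijjip


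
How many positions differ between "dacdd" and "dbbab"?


Comparing "dacdd" and "dbbab" position by position:
  Position 0: 'd' vs 'd' => same
  Position 1: 'a' vs 'b' => DIFFER
  Position 2: 'c' vs 'b' => DIFFER
  Position 3: 'd' vs 'a' => DIFFER
  Position 4: 'd' vs 'b' => DIFFER
Positions that differ: 4

4


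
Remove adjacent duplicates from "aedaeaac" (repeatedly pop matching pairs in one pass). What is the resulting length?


Input: aedaeaac
Stack-based adjacent duplicate removal:
  Read 'a': push. Stack: a
  Read 'e': push. Stack: ae
  Read 'd': push. Stack: aed
  Read 'a': push. Stack: aeda
  Read 'e': push. Stack: aedae
  Read 'a': push. Stack: aedaea
  Read 'a': matches stack top 'a' => pop. Stack: aedae
  Read 'c': push. Stack: aedaec
Final stack: "aedaec" (length 6)

6


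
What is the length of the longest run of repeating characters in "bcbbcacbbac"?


Input: "bcbbcacbbac"
Scanning for longest run:
  Position 1 ('c'): new char, reset run to 1
  Position 2 ('b'): new char, reset run to 1
  Position 3 ('b'): continues run of 'b', length=2
  Position 4 ('c'): new char, reset run to 1
  Position 5 ('a'): new char, reset run to 1
  Position 6 ('c'): new char, reset run to 1
  Position 7 ('b'): new char, reset run to 1
  Position 8 ('b'): continues run of 'b', length=2
  Position 9 ('a'): new char, reset run to 1
  Position 10 ('c'): new char, reset run to 1
Longest run: 'b' with length 2

2


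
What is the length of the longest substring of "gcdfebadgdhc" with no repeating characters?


Input: "gcdfebadgdhc"
Sliding window (track last position of each char):
  Position 0 ('g'): window [0,0] length 1 -- new best
  Position 1 ('c'): window [0,1] length 2 -- new best
  Position 2 ('d'): window [0,2] length 3 -- new best
  Position 3 ('f'): window [0,3] length 4 -- new best
  Position 4 ('e'): window [0,4] length 5 -- new best
  Position 5 ('b'): window [0,5] length 6 -- new best
  Position 6 ('a'): window [0,6] length 7 -- new best
  Position 7 ('d'): repeat (last at 2), move window start to 3
  Position 7 ('d'): window [3,7] length 5
  Position 8 ('g'): window [3,8] length 6
  Position 9 ('d'): repeat (last at 7), move window start to 8
  Position 9 ('d'): window [8,9] length 2
  Position 10 ('h'): window [8,10] length 3
  Position 11 ('c'): window [8,11] length 4
Longest substring with no repeats: "gcdfeba" with length 7

7


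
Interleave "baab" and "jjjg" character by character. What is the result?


Interleaving "baab" and "jjjg":
  Position 0: 'b' from first, 'j' from second => "bj"
  Position 1: 'a' from first, 'j' from second => "aj"
  Position 2: 'a' from first, 'j' from second => "aj"
  Position 3: 'b' from first, 'g' from second => "bg"
Result: bjajajbg

bjajajbg


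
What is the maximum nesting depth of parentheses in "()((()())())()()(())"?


Input: "()((()())())()()(())"
Tracking depth:
  Position 0 '(': depth becomes 1
  Position 1 ')': depth becomes 0
  Position 2 '(': depth becomes 1
  Position 3 '(': depth becomes 2
  Position 4 '(': depth becomes 3
  Position 5 ')': depth becomes 2
  Position 6 '(': depth becomes 3
  Position 7 ')': depth becomes 2
  Position 8 ')': depth becomes 1
  Position 9 '(': depth becomes 2
  Position 10 ')': depth becomes 1
  Position 11 ')': depth becomes 0
  Position 12 '(': depth becomes 1
  Position 13 ')': depth becomes 0
  Position 14 '(': depth becomes 1
  Position 15 ')': depth becomes 0
  Position 16 '(': depth becomes 1
  Position 17 '(': depth becomes 2
  Position 18 ')': depth becomes 1
  Position 19 ')': depth becomes 0
Maximum depth reached: 3

3


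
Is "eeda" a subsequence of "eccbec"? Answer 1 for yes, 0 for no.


Check if "eeda" is a subsequence of "eccbec"
Greedy scan:
  Position 0 ('e'): matches sub[0] = 'e'
  Position 1 ('c'): no match needed
  Position 2 ('c'): no match needed
  Position 3 ('b'): no match needed
  Position 4 ('e'): matches sub[1] = 'e'
  Position 5 ('c'): no match needed
Only matched 2/4 characters => not a subsequence

0


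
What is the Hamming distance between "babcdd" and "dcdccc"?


Comparing "babcdd" and "dcdccc" position by position:
  Position 0: 'b' vs 'd' => differ
  Position 1: 'a' vs 'c' => differ
  Position 2: 'b' vs 'd' => differ
  Position 3: 'c' vs 'c' => same
  Position 4: 'd' vs 'c' => differ
  Position 5: 'd' vs 'c' => differ
Total differences (Hamming distance): 5

5


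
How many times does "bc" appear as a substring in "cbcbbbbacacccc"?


Searching for "bc" in "cbcbbbbacacccc"
Scanning each position:
  Position 0: "cb" => no
  Position 1: "bc" => MATCH
  Position 2: "cb" => no
  Position 3: "bb" => no
  Position 4: "bb" => no
  Position 5: "bb" => no
  Position 6: "ba" => no
  Position 7: "ac" => no
  Position 8: "ca" => no
  Position 9: "ac" => no
  Position 10: "cc" => no
  Position 11: "cc" => no
  Position 12: "cc" => no
Total occurrences: 1

1


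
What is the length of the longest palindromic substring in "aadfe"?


Input: "aadfe"
Checking substrings for palindromes:
  [0:2] "aa" (len 2) => palindrome
Longest palindromic substring: "aa" with length 2

2


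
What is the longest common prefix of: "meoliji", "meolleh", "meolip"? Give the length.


Words: meoliji, meolleh, meolip
  Position 0: all 'm' => match
  Position 1: all 'e' => match
  Position 2: all 'o' => match
  Position 3: all 'l' => match
  Position 4: ('i', 'l', 'i') => mismatch, stop
LCP = "meol" (length 4)

4


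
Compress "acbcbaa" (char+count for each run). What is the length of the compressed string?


Input: acbcbaa
Runs:
  'a' x 1 => "a1"
  'c' x 1 => "c1"
  'b' x 1 => "b1"
  'c' x 1 => "c1"
  'b' x 1 => "b1"
  'a' x 2 => "a2"
Compressed: "a1c1b1c1b1a2"
Compressed length: 12

12


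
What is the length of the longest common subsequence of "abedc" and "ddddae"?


LCS of "abedc" and "ddddae"
DP table:
           d    d    d    d    a    e
      0    0    0    0    0    0    0
  a   0    0    0    0    0    1    1
  b   0    0    0    0    0    1    1
  e   0    0    0    0    0    1    2
  d   0    1    1    1    1    1    2
  c   0    1    1    1    1    1    2
LCS length = dp[5][6] = 2

2


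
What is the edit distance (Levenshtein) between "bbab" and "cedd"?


Computing edit distance: "bbab" -> "cedd"
DP table:
           c    e    d    d
      0    1    2    3    4
  b   1    1    2    3    4
  b   2    2    2    3    4
  a   3    3    3    3    4
  b   4    4    4    4    4
Edit distance = dp[4][4] = 4

4


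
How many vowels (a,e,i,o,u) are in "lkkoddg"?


Input: lkkoddg
Checking each character:
  'l' at position 0: consonant
  'k' at position 1: consonant
  'k' at position 2: consonant
  'o' at position 3: vowel (running total: 1)
  'd' at position 4: consonant
  'd' at position 5: consonant
  'g' at position 6: consonant
Total vowels: 1

1


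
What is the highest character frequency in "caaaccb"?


Input: caaaccb
Character counts:
  'a': 3
  'b': 1
  'c': 3
Maximum frequency: 3

3


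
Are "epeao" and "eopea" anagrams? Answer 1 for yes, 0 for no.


Strings: "epeao", "eopea"
Sorted first:  aeeop
Sorted second: aeeop
Sorted forms match => anagrams

1


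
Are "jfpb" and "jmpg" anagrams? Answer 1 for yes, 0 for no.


Strings: "jfpb", "jmpg"
Sorted first:  bfjp
Sorted second: gjmp
Differ at position 0: 'b' vs 'g' => not anagrams

0


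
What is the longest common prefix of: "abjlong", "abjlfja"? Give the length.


Words: abjlong, abjlfja
  Position 0: all 'a' => match
  Position 1: all 'b' => match
  Position 2: all 'j' => match
  Position 3: all 'l' => match
  Position 4: ('o', 'f') => mismatch, stop
LCP = "abjl" (length 4)

4


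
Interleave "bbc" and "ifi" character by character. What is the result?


Interleaving "bbc" and "ifi":
  Position 0: 'b' from first, 'i' from second => "bi"
  Position 1: 'b' from first, 'f' from second => "bf"
  Position 2: 'c' from first, 'i' from second => "ci"
Result: bibfci

bibfci


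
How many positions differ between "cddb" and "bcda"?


Comparing "cddb" and "bcda" position by position:
  Position 0: 'c' vs 'b' => DIFFER
  Position 1: 'd' vs 'c' => DIFFER
  Position 2: 'd' vs 'd' => same
  Position 3: 'b' vs 'a' => DIFFER
Positions that differ: 3

3


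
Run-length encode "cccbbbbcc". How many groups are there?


Input: cccbbbbcc
Scanning for consecutive runs:
  Group 1: 'c' x 3 (positions 0-2)
  Group 2: 'b' x 4 (positions 3-6)
  Group 3: 'c' x 2 (positions 7-8)
Total groups: 3

3


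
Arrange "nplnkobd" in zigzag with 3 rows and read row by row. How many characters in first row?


Zigzag "nplnkobd" into 3 rows:
Placing characters:
  'n' => row 0
  'p' => row 1
  'l' => row 2
  'n' => row 1
  'k' => row 0
  'o' => row 1
  'b' => row 2
  'd' => row 1
Rows:
  Row 0: "nk"
  Row 1: "pnod"
  Row 2: "lb"
First row length: 2

2


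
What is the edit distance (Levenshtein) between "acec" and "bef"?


Computing edit distance: "acec" -> "bef"
DP table:
           b    e    f
      0    1    2    3
  a   1    1    2    3
  c   2    2    2    3
  e   3    3    2    3
  c   4    4    3    3
Edit distance = dp[4][3] = 3

3


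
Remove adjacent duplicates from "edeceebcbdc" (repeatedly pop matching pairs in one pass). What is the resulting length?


Input: edeceebcbdc
Stack-based adjacent duplicate removal:
  Read 'e': push. Stack: e
  Read 'd': push. Stack: ed
  Read 'e': push. Stack: ede
  Read 'c': push. Stack: edec
  Read 'e': push. Stack: edece
  Read 'e': matches stack top 'e' => pop. Stack: edec
  Read 'b': push. Stack: edecb
  Read 'c': push. Stack: edecbc
  Read 'b': push. Stack: edecbcb
  Read 'd': push. Stack: edecbcbd
  Read 'c': push. Stack: edecbcbdc
Final stack: "edecbcbdc" (length 9)

9


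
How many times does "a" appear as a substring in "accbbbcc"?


Searching for "a" in "accbbbcc"
Scanning each position:
  Position 0: "a" => MATCH
  Position 1: "c" => no
  Position 2: "c" => no
  Position 3: "b" => no
  Position 4: "b" => no
  Position 5: "b" => no
  Position 6: "c" => no
  Position 7: "c" => no
Total occurrences: 1

1


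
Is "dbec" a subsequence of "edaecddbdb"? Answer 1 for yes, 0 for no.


Check if "dbec" is a subsequence of "edaecddbdb"
Greedy scan:
  Position 0 ('e'): no match needed
  Position 1 ('d'): matches sub[0] = 'd'
  Position 2 ('a'): no match needed
  Position 3 ('e'): no match needed
  Position 4 ('c'): no match needed
  Position 5 ('d'): no match needed
  Position 6 ('d'): no match needed
  Position 7 ('b'): matches sub[1] = 'b'
  Position 8 ('d'): no match needed
  Position 9 ('b'): no match needed
Only matched 2/4 characters => not a subsequence

0


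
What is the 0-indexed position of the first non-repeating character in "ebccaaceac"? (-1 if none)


Input: ebccaaceac
Character frequencies:
  'a': 3
  'b': 1
  'c': 4
  'e': 2
Scanning left to right for freq == 1:
  Position 0 ('e'): freq=2, skip
  Position 1 ('b'): unique! => answer = 1

1


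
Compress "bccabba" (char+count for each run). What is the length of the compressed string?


Input: bccabba
Runs:
  'b' x 1 => "b1"
  'c' x 2 => "c2"
  'a' x 1 => "a1"
  'b' x 2 => "b2"
  'a' x 1 => "a1"
Compressed: "b1c2a1b2a1"
Compressed length: 10

10


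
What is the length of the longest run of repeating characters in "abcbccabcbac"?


Input: "abcbccabcbac"
Scanning for longest run:
  Position 1 ('b'): new char, reset run to 1
  Position 2 ('c'): new char, reset run to 1
  Position 3 ('b'): new char, reset run to 1
  Position 4 ('c'): new char, reset run to 1
  Position 5 ('c'): continues run of 'c', length=2
  Position 6 ('a'): new char, reset run to 1
  Position 7 ('b'): new char, reset run to 1
  Position 8 ('c'): new char, reset run to 1
  Position 9 ('b'): new char, reset run to 1
  Position 10 ('a'): new char, reset run to 1
  Position 11 ('c'): new char, reset run to 1
Longest run: 'c' with length 2

2


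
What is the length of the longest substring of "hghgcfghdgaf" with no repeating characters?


Input: "hghgcfghdgaf"
Sliding window (track last position of each char):
  Position 0 ('h'): window [0,0] length 1 -- new best
  Position 1 ('g'): window [0,1] length 2 -- new best
  Position 2 ('h'): repeat (last at 0), move window start to 1
  Position 2 ('h'): window [1,2] length 2
  Position 3 ('g'): repeat (last at 1), move window start to 2
  Position 3 ('g'): window [2,3] length 2
  Position 4 ('c'): window [2,4] length 3 -- new best
  Position 5 ('f'): window [2,5] length 4 -- new best
  Position 6 ('g'): repeat (last at 3), move window start to 4
  Position 6 ('g'): window [4,6] length 3
  Position 7 ('h'): window [4,7] length 4
  Position 8 ('d'): window [4,8] length 5 -- new best
  Position 9 ('g'): repeat (last at 6), move window start to 7
  Position 9 ('g'): window [7,9] length 3
  Position 10 ('a'): window [7,10] length 4
  Position 11 ('f'): window [7,11] length 5
Longest substring with no repeats: "cfghd" with length 5

5


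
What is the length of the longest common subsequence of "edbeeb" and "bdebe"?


LCS of "edbeeb" and "bdebe"
DP table:
           b    d    e    b    e
      0    0    0    0    0    0
  e   0    0    0    1    1    1
  d   0    0    1    1    1    1
  b   0    1    1    1    2    2
  e   0    1    1    2    2    3
  e   0    1    1    2    2    3
  b   0    1    1    2    3    3
LCS length = dp[6][5] = 3

3


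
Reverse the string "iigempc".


Input: iigempc
Reading characters right to left:
  Position 6: 'c'
  Position 5: 'p'
  Position 4: 'm'
  Position 3: 'e'
  Position 2: 'g'
  Position 1: 'i'
  Position 0: 'i'
Reversed: cpmegii

cpmegii


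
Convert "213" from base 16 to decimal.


Input: "213" in base 16
Positional expansion:
  Digit '2' (value 2) x 16^2 = 512
  Digit '1' (value 1) x 16^1 = 16
  Digit '3' (value 3) x 16^0 = 3
Sum = 531

531


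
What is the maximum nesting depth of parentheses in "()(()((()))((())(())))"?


Input: "()(()((()))((())(())))"
Tracking depth:
  Position 0 '(': depth becomes 1
  Position 1 ')': depth becomes 0
  Position 2 '(': depth becomes 1
  Position 3 '(': depth becomes 2
  Position 4 ')': depth becomes 1
  Position 5 '(': depth becomes 2
  Position 6 '(': depth becomes 3
  Position 7 '(': depth becomes 4
  Position 8 ')': depth becomes 3
  Position 9 ')': depth becomes 2
  Position 10 ')': depth becomes 1
  Position 11 '(': depth becomes 2
  Position 12 '(': depth becomes 3
  Position 13 '(': depth becomes 4
  Position 14 ')': depth becomes 3
  Position 15 ')': depth becomes 2
  Position 16 '(': depth becomes 3
  Position 17 '(': depth becomes 4
  Position 18 ')': depth becomes 3
  Position 19 ')': depth becomes 2
  Position 20 ')': depth becomes 1
  Position 21 ')': depth becomes 0
Maximum depth reached: 4

4


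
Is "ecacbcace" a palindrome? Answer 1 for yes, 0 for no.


Input: ecacbcace
Reversed: ecacbcace
  Compare pos 0 ('e') with pos 8 ('e'): match
  Compare pos 1 ('c') with pos 7 ('c'): match
  Compare pos 2 ('a') with pos 6 ('a'): match
  Compare pos 3 ('c') with pos 5 ('c'): match
Result: palindrome

1


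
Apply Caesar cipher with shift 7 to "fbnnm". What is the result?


Caesar cipher: shift "fbnnm" by 7
  'f' (pos 5) + 7 = pos 12 = 'm'
  'b' (pos 1) + 7 = pos 8 = 'i'
  'n' (pos 13) + 7 = pos 20 = 'u'
  'n' (pos 13) + 7 = pos 20 = 'u'
  'm' (pos 12) + 7 = pos 19 = 't'
Result: miuut

miuut


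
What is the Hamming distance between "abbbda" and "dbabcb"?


Comparing "abbbda" and "dbabcb" position by position:
  Position 0: 'a' vs 'd' => differ
  Position 1: 'b' vs 'b' => same
  Position 2: 'b' vs 'a' => differ
  Position 3: 'b' vs 'b' => same
  Position 4: 'd' vs 'c' => differ
  Position 5: 'a' vs 'b' => differ
Total differences (Hamming distance): 4

4


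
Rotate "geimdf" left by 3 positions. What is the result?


Input: "geimdf", rotate left by 3
First 3 characters: "gei"
Remaining characters: "mdf"
Concatenate remaining + first: "mdf" + "gei" = "mdfgei"

mdfgei


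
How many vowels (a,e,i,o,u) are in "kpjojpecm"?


Input: kpjojpecm
Checking each character:
  'k' at position 0: consonant
  'p' at position 1: consonant
  'j' at position 2: consonant
  'o' at position 3: vowel (running total: 1)
  'j' at position 4: consonant
  'p' at position 5: consonant
  'e' at position 6: vowel (running total: 2)
  'c' at position 7: consonant
  'm' at position 8: consonant
Total vowels: 2

2


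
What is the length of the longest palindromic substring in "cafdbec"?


Input: "cafdbec"
Checking substrings for palindromes:
  No multi-char palindromic substrings found
Longest palindromic substring: "c" with length 1

1


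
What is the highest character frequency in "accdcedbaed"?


Input: accdcedbaed
Character counts:
  'a': 2
  'b': 1
  'c': 3
  'd': 3
  'e': 2
Maximum frequency: 3

3


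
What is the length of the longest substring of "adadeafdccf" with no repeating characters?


Input: "adadeafdccf"
Sliding window (track last position of each char):
  Position 0 ('a'): window [0,0] length 1 -- new best
  Position 1 ('d'): window [0,1] length 2 -- new best
  Position 2 ('a'): repeat (last at 0), move window start to 1
  Position 2 ('a'): window [1,2] length 2
  Position 3 ('d'): repeat (last at 1), move window start to 2
  Position 3 ('d'): window [2,3] length 2
  Position 4 ('e'): window [2,4] length 3 -- new best
  Position 5 ('a'): repeat (last at 2), move window start to 3
  Position 5 ('a'): window [3,5] length 3
  Position 6 ('f'): window [3,6] length 4 -- new best
  Position 7 ('d'): repeat (last at 3), move window start to 4
  Position 7 ('d'): window [4,7] length 4
  Position 8 ('c'): window [4,8] length 5 -- new best
  Position 9 ('c'): repeat (last at 8), move window start to 9
  Position 9 ('c'): window [9,9] length 1
  Position 10 ('f'): window [9,10] length 2
Longest substring with no repeats: "eafdc" with length 5

5


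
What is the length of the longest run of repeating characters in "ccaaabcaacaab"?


Input: "ccaaabcaacaab"
Scanning for longest run:
  Position 1 ('c'): continues run of 'c', length=2
  Position 2 ('a'): new char, reset run to 1
  Position 3 ('a'): continues run of 'a', length=2
  Position 4 ('a'): continues run of 'a', length=3
  Position 5 ('b'): new char, reset run to 1
  Position 6 ('c'): new char, reset run to 1
  Position 7 ('a'): new char, reset run to 1
  Position 8 ('a'): continues run of 'a', length=2
  Position 9 ('c'): new char, reset run to 1
  Position 10 ('a'): new char, reset run to 1
  Position 11 ('a'): continues run of 'a', length=2
  Position 12 ('b'): new char, reset run to 1
Longest run: 'a' with length 3

3


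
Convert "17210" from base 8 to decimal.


Input: "17210" in base 8
Positional expansion:
  Digit '1' (value 1) x 8^4 = 4096
  Digit '7' (value 7) x 8^3 = 3584
  Digit '2' (value 2) x 8^2 = 128
  Digit '1' (value 1) x 8^1 = 8
  Digit '0' (value 0) x 8^0 = 0
Sum = 7816

7816


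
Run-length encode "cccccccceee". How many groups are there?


Input: cccccccceee
Scanning for consecutive runs:
  Group 1: 'c' x 8 (positions 0-7)
  Group 2: 'e' x 3 (positions 8-10)
Total groups: 2

2


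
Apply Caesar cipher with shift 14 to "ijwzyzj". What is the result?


Caesar cipher: shift "ijwzyzj" by 14
  'i' (pos 8) + 14 = pos 22 = 'w'
  'j' (pos 9) + 14 = pos 23 = 'x'
  'w' (pos 22) + 14 = pos 10 = 'k'
  'z' (pos 25) + 14 = pos 13 = 'n'
  'y' (pos 24) + 14 = pos 12 = 'm'
  'z' (pos 25) + 14 = pos 13 = 'n'
  'j' (pos 9) + 14 = pos 23 = 'x'
Result: wxknmnx

wxknmnx


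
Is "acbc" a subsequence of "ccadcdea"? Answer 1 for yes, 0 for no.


Check if "acbc" is a subsequence of "ccadcdea"
Greedy scan:
  Position 0 ('c'): no match needed
  Position 1 ('c'): no match needed
  Position 2 ('a'): matches sub[0] = 'a'
  Position 3 ('d'): no match needed
  Position 4 ('c'): matches sub[1] = 'c'
  Position 5 ('d'): no match needed
  Position 6 ('e'): no match needed
  Position 7 ('a'): no match needed
Only matched 2/4 characters => not a subsequence

0


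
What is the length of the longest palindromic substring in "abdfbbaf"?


Input: "abdfbbaf"
Checking substrings for palindromes:
  [4:6] "bb" (len 2) => palindrome
Longest palindromic substring: "bb" with length 2

2


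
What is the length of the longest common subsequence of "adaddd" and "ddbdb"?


LCS of "adaddd" and "ddbdb"
DP table:
           d    d    b    d    b
      0    0    0    0    0    0
  a   0    0    0    0    0    0
  d   0    1    1    1    1    1
  a   0    1    1    1    1    1
  d   0    1    2    2    2    2
  d   0    1    2    2    3    3
  d   0    1    2    2    3    3
LCS length = dp[6][5] = 3

3


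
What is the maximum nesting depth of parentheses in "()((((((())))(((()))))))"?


Input: "()((((((())))(((()))))))"
Tracking depth:
  Position 0 '(': depth becomes 1
  Position 1 ')': depth becomes 0
  Position 2 '(': depth becomes 1
  Position 3 '(': depth becomes 2
  Position 4 '(': depth becomes 3
  Position 5 '(': depth becomes 4
  Position 6 '(': depth becomes 5
  Position 7 '(': depth becomes 6
  Position 8 '(': depth becomes 7
  Position 9 ')': depth becomes 6
  Position 10 ')': depth becomes 5
  Position 11 ')': depth becomes 4
  Position 12 ')': depth becomes 3
  Position 13 '(': depth becomes 4
  Position 14 '(': depth becomes 5
  Position 15 '(': depth becomes 6
  Position 16 '(': depth becomes 7
  Position 17 ')': depth becomes 6
  Position 18 ')': depth becomes 5
  Position 19 ')': depth becomes 4
  Position 20 ')': depth becomes 3
  Position 21 ')': depth becomes 2
  Position 22 ')': depth becomes 1
  Position 23 ')': depth becomes 0
Maximum depth reached: 7

7


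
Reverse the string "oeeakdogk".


Input: oeeakdogk
Reading characters right to left:
  Position 8: 'k'
  Position 7: 'g'
  Position 6: 'o'
  Position 5: 'd'
  Position 4: 'k'
  Position 3: 'a'
  Position 2: 'e'
  Position 1: 'e'
  Position 0: 'o'
Reversed: kgodkaeeo

kgodkaeeo


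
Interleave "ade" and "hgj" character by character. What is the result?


Interleaving "ade" and "hgj":
  Position 0: 'a' from first, 'h' from second => "ah"
  Position 1: 'd' from first, 'g' from second => "dg"
  Position 2: 'e' from first, 'j' from second => "ej"
Result: ahdgej

ahdgej


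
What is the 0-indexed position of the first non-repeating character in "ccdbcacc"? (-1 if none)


Input: ccdbcacc
Character frequencies:
  'a': 1
  'b': 1
  'c': 5
  'd': 1
Scanning left to right for freq == 1:
  Position 0 ('c'): freq=5, skip
  Position 1 ('c'): freq=5, skip
  Position 2 ('d'): unique! => answer = 2

2


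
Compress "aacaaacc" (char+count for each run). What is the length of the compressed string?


Input: aacaaacc
Runs:
  'a' x 2 => "a2"
  'c' x 1 => "c1"
  'a' x 3 => "a3"
  'c' x 2 => "c2"
Compressed: "a2c1a3c2"
Compressed length: 8

8


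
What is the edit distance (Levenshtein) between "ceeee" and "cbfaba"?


Computing edit distance: "ceeee" -> "cbfaba"
DP table:
           c    b    f    a    b    a
      0    1    2    3    4    5    6
  c   1    0    1    2    3    4    5
  e   2    1    1    2    3    4    5
  e   3    2    2    2    3    4    5
  e   4    3    3    3    3    4    5
  e   5    4    4    4    4    4    5
Edit distance = dp[5][6] = 5

5


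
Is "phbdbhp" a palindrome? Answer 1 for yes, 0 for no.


Input: phbdbhp
Reversed: phbdbhp
  Compare pos 0 ('p') with pos 6 ('p'): match
  Compare pos 1 ('h') with pos 5 ('h'): match
  Compare pos 2 ('b') with pos 4 ('b'): match
Result: palindrome

1


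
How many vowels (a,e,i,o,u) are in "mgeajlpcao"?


Input: mgeajlpcao
Checking each character:
  'm' at position 0: consonant
  'g' at position 1: consonant
  'e' at position 2: vowel (running total: 1)
  'a' at position 3: vowel (running total: 2)
  'j' at position 4: consonant
  'l' at position 5: consonant
  'p' at position 6: consonant
  'c' at position 7: consonant
  'a' at position 8: vowel (running total: 3)
  'o' at position 9: vowel (running total: 4)
Total vowels: 4

4


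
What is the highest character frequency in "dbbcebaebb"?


Input: dbbcebaebb
Character counts:
  'a': 1
  'b': 5
  'c': 1
  'd': 1
  'e': 2
Maximum frequency: 5

5


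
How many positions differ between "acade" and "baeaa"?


Comparing "acade" and "baeaa" position by position:
  Position 0: 'a' vs 'b' => DIFFER
  Position 1: 'c' vs 'a' => DIFFER
  Position 2: 'a' vs 'e' => DIFFER
  Position 3: 'd' vs 'a' => DIFFER
  Position 4: 'e' vs 'a' => DIFFER
Positions that differ: 5

5


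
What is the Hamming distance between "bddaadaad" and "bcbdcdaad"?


Comparing "bddaadaad" and "bcbdcdaad" position by position:
  Position 0: 'b' vs 'b' => same
  Position 1: 'd' vs 'c' => differ
  Position 2: 'd' vs 'b' => differ
  Position 3: 'a' vs 'd' => differ
  Position 4: 'a' vs 'c' => differ
  Position 5: 'd' vs 'd' => same
  Position 6: 'a' vs 'a' => same
  Position 7: 'a' vs 'a' => same
  Position 8: 'd' vs 'd' => same
Total differences (Hamming distance): 4

4


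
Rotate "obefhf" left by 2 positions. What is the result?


Input: "obefhf", rotate left by 2
First 2 characters: "ob"
Remaining characters: "efhf"
Concatenate remaining + first: "efhf" + "ob" = "efhfob"

efhfob


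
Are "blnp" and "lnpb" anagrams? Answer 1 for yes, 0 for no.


Strings: "blnp", "lnpb"
Sorted first:  blnp
Sorted second: blnp
Sorted forms match => anagrams

1
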